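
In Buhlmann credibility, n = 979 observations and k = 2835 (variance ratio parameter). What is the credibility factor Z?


Z = n / (n + k)
= 979 / (979 + 2835)
= 979 / 3814
= 0.2567


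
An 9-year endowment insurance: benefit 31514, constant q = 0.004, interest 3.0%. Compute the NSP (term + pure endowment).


Term component = 966.6898
Pure endowment = 9_p_x * v^9 * benefit = 0.964571 * 0.766417 * 31514 = 23297.137
NSP = 24263.8268


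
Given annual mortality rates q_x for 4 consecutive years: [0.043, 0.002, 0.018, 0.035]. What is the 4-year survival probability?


p_k = 1 - q_k for each year
Survival = product of (1 - q_k)
= 0.957 * 0.998 * 0.982 * 0.965
= 0.9051


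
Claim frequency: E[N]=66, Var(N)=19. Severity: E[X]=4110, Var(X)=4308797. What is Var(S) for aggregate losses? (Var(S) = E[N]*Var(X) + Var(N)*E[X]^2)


Var(S) = E[N]*Var(X) + Var(N)*E[X]^2
= 66*4308797 + 19*4110^2
= 284380602 + 320949900
= 6.0533e+08


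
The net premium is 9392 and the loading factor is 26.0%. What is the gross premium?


Gross = net * (1 + loading)
= 9392 * (1 + 0.26)
= 9392 * 1.26
= 11833.92


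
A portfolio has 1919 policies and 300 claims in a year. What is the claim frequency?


frequency = claims / policies
= 300 / 1919
= 0.1563


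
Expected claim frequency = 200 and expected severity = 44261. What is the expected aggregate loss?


E[S] = E[N] * E[X]
= 200 * 44261
= 8.8522e+06


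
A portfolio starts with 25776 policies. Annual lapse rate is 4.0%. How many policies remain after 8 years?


remaining = initial * (1 - lapse)^years
= 25776 * (1 - 0.04)^8
= 25776 * 0.72139
= 18594.5378


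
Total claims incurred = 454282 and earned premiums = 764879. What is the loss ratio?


Loss ratio = claims / premiums
= 454282 / 764879
= 0.5939


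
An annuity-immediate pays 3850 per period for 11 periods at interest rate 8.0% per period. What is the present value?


PV = PMT * (1 - (1+i)^(-n)) / i
= 3850 * (1 - (1+0.08)^(-11)) / 0.08
= 3850 * (1 - 0.428883) / 0.08
= 3850 * 7.138964
= 27485.0124


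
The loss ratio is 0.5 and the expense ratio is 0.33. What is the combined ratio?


Combined ratio = loss ratio + expense ratio
= 0.5 + 0.33
= 0.83


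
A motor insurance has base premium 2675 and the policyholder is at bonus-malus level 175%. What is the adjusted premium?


adjusted = base * BM_level / 100
= 2675 * 175 / 100
= 2675 * 1.75
= 4681.25


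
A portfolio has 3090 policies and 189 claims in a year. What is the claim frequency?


frequency = claims / policies
= 189 / 3090
= 0.0612


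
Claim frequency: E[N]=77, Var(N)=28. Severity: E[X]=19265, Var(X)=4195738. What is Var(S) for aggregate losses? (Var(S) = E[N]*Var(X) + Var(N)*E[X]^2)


Var(S) = E[N]*Var(X) + Var(N)*E[X]^2
= 77*4195738 + 28*19265^2
= 323071826 + 10391926300
= 1.0715e+10


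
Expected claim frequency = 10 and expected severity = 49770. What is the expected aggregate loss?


E[S] = E[N] * E[X]
= 10 * 49770
= 497700


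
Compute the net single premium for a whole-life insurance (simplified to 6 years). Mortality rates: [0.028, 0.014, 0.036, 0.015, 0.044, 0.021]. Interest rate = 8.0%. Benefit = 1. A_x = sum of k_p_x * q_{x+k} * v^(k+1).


v = 0.925926
Year 0: k_p_x=1.0, q=0.028, term=0.025926
Year 1: k_p_x=0.972, q=0.014, term=0.011667
Year 2: k_p_x=0.958392, q=0.036, term=0.027389
Year 3: k_p_x=0.92389, q=0.015, term=0.010186
Year 4: k_p_x=0.910032, q=0.044, term=0.027251
Year 5: k_p_x=0.86999, q=0.021, term=0.011513
A_x = 0.1139


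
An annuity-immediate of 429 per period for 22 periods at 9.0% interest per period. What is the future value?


FV = PMT * ((1+i)^n - 1) / i
= 429 * ((1.09)^22 - 1) / 0.09
= 429 * (6.6586 - 1) / 0.09
= 26972.6621


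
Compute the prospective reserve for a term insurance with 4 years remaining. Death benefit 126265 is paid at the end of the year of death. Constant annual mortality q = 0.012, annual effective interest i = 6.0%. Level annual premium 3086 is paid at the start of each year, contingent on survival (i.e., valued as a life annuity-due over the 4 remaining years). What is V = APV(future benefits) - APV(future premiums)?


v = 1/(1+i) = 0.943396
APV(future benefits) per unit = sum_{k=0}^{3} k_p_x * q * v^(k+1) = 0.040875
APV(future benefits) = 126265 * 0.040875 = 5161.0381
Life annuity-due factor ä_{x:4} = sum_{k=0}^{3} k_p_x * v^k = 3.610594
APV(future premiums) = 3086 * 3.610594 = 11142.2943
V = 5161.0381 - 11142.2943
= -5981.2562


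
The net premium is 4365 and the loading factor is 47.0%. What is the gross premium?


Gross = net * (1 + loading)
= 4365 * (1 + 0.47)
= 4365 * 1.47
= 6416.55


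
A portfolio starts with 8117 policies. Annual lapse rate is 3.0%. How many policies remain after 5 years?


remaining = initial * (1 - lapse)^years
= 8117 * (1 - 0.03)^5
= 8117 * 0.858734
= 6970.3441


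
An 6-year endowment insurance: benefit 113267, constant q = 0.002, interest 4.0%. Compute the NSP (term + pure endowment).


Term component = 1181.8708
Pure endowment = 6_p_x * v^6 * benefit = 0.98806 * 0.790315 * 113267 = 88447.7134
NSP = 89629.5842


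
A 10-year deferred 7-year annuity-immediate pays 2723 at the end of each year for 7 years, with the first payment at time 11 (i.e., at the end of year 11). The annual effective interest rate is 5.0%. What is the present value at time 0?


PV at time 10 of the 7-year annuity-immediate:
a_n = 2723 * (1-(1+0.05)^(-7))/0.05 = 15756.2948
Discount back 10 years to time 0:
PV = 15756.2948 * (1+0.05)^(-10)
= 15756.2948 * 0.613913
= 9672.9982


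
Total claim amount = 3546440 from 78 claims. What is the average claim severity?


severity = total / number
= 3546440 / 78
= 45467.1795


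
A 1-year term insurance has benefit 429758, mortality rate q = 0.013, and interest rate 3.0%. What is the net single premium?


NSP = benefit * q * v
v = 1/(1+i) = 0.970874
NSP = 429758 * 0.013 * 0.970874
= 5424.1301


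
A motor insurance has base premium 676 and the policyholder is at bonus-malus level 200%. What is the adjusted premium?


adjusted = base * BM_level / 100
= 676 * 200 / 100
= 676 * 2.0
= 1352.0


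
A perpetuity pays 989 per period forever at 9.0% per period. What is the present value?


PV = PMT / i
= 989 / 0.09
= 10988.8889


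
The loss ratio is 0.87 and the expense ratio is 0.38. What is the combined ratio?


Combined ratio = loss ratio + expense ratio
= 0.87 + 0.38
= 1.25


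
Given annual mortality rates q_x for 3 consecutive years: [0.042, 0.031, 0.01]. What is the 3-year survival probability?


p_k = 1 - q_k for each year
Survival = product of (1 - q_k)
= 0.958 * 0.969 * 0.99
= 0.919


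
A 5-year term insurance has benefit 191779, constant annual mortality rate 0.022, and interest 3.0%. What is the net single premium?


NSP = benefit * sum_{k=0}^{n-1} k_p_x * q * v^(k+1)
With constant q=0.022, v=0.970874
Sum = 0.096544
NSP = 191779 * 0.096544
= 18515.038


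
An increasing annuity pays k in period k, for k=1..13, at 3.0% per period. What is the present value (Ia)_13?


(Ia)_n = sum_{k=1}^{n} k * v^k, v = 1/(1+i)
v = 0.970874
Sum computed term by term:
(Ia)_13 = 70.0546


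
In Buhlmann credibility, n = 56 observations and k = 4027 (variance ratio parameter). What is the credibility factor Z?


Z = n / (n + k)
= 56 / (56 + 4027)
= 56 / 4083
= 0.0137


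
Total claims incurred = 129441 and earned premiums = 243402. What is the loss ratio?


Loss ratio = claims / premiums
= 129441 / 243402
= 0.5318


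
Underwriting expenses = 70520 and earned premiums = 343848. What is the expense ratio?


Expense ratio = expenses / premiums
= 70520 / 343848
= 0.2051


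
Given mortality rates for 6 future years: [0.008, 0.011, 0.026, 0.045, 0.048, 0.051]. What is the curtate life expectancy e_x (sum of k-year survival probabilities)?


e_x = sum_{k=1}^{n} k_p_x
k_p_x values:
  1_p_x = 0.992
  2_p_x = 0.981088
  3_p_x = 0.95558
  4_p_x = 0.912579
  5_p_x = 0.868775
  6_p_x = 0.824467
e_x = 5.5345


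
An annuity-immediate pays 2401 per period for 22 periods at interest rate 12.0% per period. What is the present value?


PV = PMT * (1 - (1+i)^(-n)) / i
= 2401 * (1 - (1+0.12)^(-22)) / 0.12
= 2401 * (1 - 0.082643) / 0.12
= 2401 * 7.644646
= 18354.7944


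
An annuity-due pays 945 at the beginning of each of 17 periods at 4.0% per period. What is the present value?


PV_due = PMT * (1-(1+i)^(-n))/i * (1+i)
PV_immediate = 11496.5571
PV_due = 11496.5571 * 1.04
= 11956.4193


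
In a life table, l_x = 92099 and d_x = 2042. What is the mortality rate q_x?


q_x = d_x / l_x
= 2042 / 92099
= 0.0222


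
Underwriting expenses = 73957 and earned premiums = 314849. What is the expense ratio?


Expense ratio = expenses / premiums
= 73957 / 314849
= 0.2349


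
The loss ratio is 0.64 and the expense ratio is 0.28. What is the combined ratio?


Combined ratio = loss ratio + expense ratio
= 0.64 + 0.28
= 0.92


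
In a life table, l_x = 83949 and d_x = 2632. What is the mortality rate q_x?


q_x = d_x / l_x
= 2632 / 83949
= 0.0314


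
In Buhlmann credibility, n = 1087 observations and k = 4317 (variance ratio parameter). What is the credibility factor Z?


Z = n / (n + k)
= 1087 / (1087 + 4317)
= 1087 / 5404
= 0.2011


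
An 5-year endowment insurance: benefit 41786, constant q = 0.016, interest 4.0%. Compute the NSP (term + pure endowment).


Term component = 2886.2942
Pure endowment = 5_p_x * v^5 * benefit = 0.922519 * 0.821927 * 41786 = 31683.9702
NSP = 34570.2644


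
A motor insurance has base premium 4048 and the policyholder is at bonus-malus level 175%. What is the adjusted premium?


adjusted = base * BM_level / 100
= 4048 * 175 / 100
= 4048 * 1.75
= 7084.0


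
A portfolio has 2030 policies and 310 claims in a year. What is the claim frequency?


frequency = claims / policies
= 310 / 2030
= 0.1527


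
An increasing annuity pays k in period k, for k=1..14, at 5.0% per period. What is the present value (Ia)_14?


(Ia)_n = sum_{k=1}^{n} k * v^k, v = 1/(1+i)
v = 0.952381
Sum computed term by term:
(Ia)_14 = 66.4524


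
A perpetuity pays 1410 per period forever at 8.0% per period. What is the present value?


PV = PMT / i
= 1410 / 0.08
= 17625.0


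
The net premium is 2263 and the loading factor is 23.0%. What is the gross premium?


Gross = net * (1 + loading)
= 2263 * (1 + 0.23)
= 2263 * 1.23
= 2783.49


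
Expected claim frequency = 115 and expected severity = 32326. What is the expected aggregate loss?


E[S] = E[N] * E[X]
= 115 * 32326
= 3.7175e+06


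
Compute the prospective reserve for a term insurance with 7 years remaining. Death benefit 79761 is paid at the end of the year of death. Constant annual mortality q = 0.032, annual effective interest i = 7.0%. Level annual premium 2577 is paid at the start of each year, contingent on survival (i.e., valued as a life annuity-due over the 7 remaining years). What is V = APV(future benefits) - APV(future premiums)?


v = 1/(1+i) = 0.934579
APV(future benefits) per unit = sum_{k=0}^{6} k_p_x * q * v^(k+1) = 0.158132
APV(future benefits) = 79761 * 0.158132 = 12612.7824
Life annuity-due factor ä_{x:7} = sum_{k=0}^{6} k_p_x * v^k = 5.287545
APV(future premiums) = 2577 * 5.287545 = 13626.0046
V = 12612.7824 - 13626.0046
= -1013.2222


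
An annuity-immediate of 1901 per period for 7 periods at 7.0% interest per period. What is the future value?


FV = PMT * ((1+i)^n - 1) / i
= 1901 * ((1.07)^7 - 1) / 0.07
= 1901 * (1.605781 - 1) / 0.07
= 16451.2941


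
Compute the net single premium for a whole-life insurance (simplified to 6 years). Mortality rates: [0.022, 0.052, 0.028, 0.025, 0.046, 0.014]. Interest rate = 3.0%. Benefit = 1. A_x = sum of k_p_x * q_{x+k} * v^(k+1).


v = 0.970874
Year 0: k_p_x=1.0, q=0.022, term=0.021359
Year 1: k_p_x=0.978, q=0.052, term=0.047937
Year 2: k_p_x=0.927144, q=0.028, term=0.023757
Year 3: k_p_x=0.901184, q=0.025, term=0.020017
Year 4: k_p_x=0.878654, q=0.046, term=0.034865
Year 5: k_p_x=0.838236, q=0.014, term=0.009828
A_x = 0.1578


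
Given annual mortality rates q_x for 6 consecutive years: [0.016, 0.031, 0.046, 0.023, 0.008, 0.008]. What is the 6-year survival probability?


p_k = 1 - q_k for each year
Survival = product of (1 - q_k)
= 0.984 * 0.969 * 0.954 * 0.977 * 0.992 * 0.992
= 0.8746


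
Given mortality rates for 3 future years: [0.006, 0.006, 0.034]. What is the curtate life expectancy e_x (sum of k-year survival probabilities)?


e_x = sum_{k=1}^{n} k_p_x
k_p_x values:
  1_p_x = 0.994
  2_p_x = 0.988036
  3_p_x = 0.954443
e_x = 2.9365


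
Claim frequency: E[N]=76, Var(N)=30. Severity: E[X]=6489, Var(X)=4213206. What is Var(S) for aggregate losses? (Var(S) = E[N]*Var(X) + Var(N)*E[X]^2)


Var(S) = E[N]*Var(X) + Var(N)*E[X]^2
= 76*4213206 + 30*6489^2
= 320203656 + 1263213630
= 1.5834e+09


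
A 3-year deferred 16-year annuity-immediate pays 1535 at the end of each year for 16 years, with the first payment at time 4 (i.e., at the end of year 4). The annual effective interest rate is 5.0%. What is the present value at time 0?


PV at time 3 of the 16-year annuity-immediate:
a_n = 1535 * (1-(1+0.05)^(-16))/0.05 = 16635.9763
Discount back 3 years to time 0:
PV = 16635.9763 * (1+0.05)^(-3)
= 16635.9763 * 0.863838
= 14370.7818


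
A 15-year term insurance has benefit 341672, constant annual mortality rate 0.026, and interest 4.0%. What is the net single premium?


NSP = benefit * sum_{k=0}^{n-1} k_p_x * q * v^(k+1)
With constant q=0.026, v=0.961538
Sum = 0.246602
NSP = 341672 * 0.246602
= 84256.9183


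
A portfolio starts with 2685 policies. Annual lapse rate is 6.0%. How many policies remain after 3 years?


remaining = initial * (1 - lapse)^years
= 2685 * (1 - 0.06)^3
= 2685 * 0.830584
= 2230.118


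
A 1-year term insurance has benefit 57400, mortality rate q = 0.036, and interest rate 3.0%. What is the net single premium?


NSP = benefit * q * v
v = 1/(1+i) = 0.970874
NSP = 57400 * 0.036 * 0.970874
= 2006.2136


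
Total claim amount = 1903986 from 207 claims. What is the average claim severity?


severity = total / number
= 1903986 / 207
= 9198.0


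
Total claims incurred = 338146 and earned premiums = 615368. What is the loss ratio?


Loss ratio = claims / premiums
= 338146 / 615368
= 0.5495


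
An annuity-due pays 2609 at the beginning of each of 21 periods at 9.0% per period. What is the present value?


PV_due = PMT * (1-(1+i)^(-n))/i * (1+i)
PV_immediate = 24243.4639
PV_due = 24243.4639 * 1.09
= 26425.3757


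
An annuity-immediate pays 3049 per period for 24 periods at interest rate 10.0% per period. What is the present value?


PV = PMT * (1 - (1+i)^(-n)) / i
= 3049 * (1 - (1+0.1)^(-24)) / 0.1
= 3049 * (1 - 0.101526) / 0.1
= 3049 * 8.984744
= 27394.4845


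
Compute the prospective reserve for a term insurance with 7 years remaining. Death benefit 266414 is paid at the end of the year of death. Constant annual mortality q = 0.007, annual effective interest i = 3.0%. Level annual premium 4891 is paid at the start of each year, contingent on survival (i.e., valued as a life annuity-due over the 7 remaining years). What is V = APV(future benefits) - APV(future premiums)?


v = 1/(1+i) = 0.970874
APV(future benefits) per unit = sum_{k=0}^{6} k_p_x * q * v^(k+1) = 0.042742
APV(future benefits) = 266414 * 0.042742 = 11387.1173
Life annuity-due factor ä_{x:7} = sum_{k=0}^{6} k_p_x * v^k = 6.289208
APV(future premiums) = 4891 * 6.289208 = 30760.5148
V = 11387.1173 - 30760.5148
= -19373.3975


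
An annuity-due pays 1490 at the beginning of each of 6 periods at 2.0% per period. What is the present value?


PV_due = PMT * (1-(1+i)^(-n))/i * (1+i)
PV_immediate = 8346.132
PV_due = 8346.132 * 1.02
= 8513.0547


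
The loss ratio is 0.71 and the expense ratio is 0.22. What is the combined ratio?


Combined ratio = loss ratio + expense ratio
= 0.71 + 0.22
= 0.93


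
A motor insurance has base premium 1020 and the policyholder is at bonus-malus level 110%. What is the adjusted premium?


adjusted = base * BM_level / 100
= 1020 * 110 / 100
= 1020 * 1.1
= 1122.0


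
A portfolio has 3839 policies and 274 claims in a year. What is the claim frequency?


frequency = claims / policies
= 274 / 3839
= 0.0714


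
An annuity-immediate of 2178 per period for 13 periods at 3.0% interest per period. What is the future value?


FV = PMT * ((1+i)^n - 1) / i
= 2178 * ((1.03)^13 - 1) / 0.03
= 2178 * (1.468534 - 1) / 0.03
= 34015.5476


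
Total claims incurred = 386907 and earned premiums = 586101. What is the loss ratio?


Loss ratio = claims / premiums
= 386907 / 586101
= 0.6601


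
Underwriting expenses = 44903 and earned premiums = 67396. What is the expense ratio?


Expense ratio = expenses / premiums
= 44903 / 67396
= 0.6663


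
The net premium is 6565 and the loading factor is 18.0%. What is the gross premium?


Gross = net * (1 + loading)
= 6565 * (1 + 0.18)
= 6565 * 1.18
= 7746.7


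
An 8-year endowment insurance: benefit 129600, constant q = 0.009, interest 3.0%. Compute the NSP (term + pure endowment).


Term component = 7945.5682
Pure endowment = 8_p_x * v^8 * benefit = 0.930228 * 0.789409 * 129600 = 95169.2046
NSP = 103114.7728


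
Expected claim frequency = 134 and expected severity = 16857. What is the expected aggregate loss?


E[S] = E[N] * E[X]
= 134 * 16857
= 2.2588e+06


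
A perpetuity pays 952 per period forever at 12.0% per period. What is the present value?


PV = PMT / i
= 952 / 0.12
= 7933.3333


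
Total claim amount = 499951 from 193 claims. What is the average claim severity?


severity = total / number
= 499951 / 193
= 2590.4197


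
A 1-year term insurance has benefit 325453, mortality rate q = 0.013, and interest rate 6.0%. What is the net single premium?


NSP = benefit * q * v
v = 1/(1+i) = 0.943396
NSP = 325453 * 0.013 * 0.943396
= 3991.4047


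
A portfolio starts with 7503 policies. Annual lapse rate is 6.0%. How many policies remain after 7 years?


remaining = initial * (1 - lapse)^years
= 7503 * (1 - 0.06)^7
= 7503 * 0.648478
= 4865.5274


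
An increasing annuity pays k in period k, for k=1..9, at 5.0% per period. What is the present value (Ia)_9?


(Ia)_n = sum_{k=1}^{n} k * v^k, v = 1/(1+i)
v = 0.952381
Sum computed term by term:
(Ia)_9 = 33.2347


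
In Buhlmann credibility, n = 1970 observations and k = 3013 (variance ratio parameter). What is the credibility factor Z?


Z = n / (n + k)
= 1970 / (1970 + 3013)
= 1970 / 4983
= 0.3953


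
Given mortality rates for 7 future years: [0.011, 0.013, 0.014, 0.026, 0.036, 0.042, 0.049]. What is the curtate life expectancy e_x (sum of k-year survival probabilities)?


e_x = sum_{k=1}^{n} k_p_x
k_p_x values:
  1_p_x = 0.989
  2_p_x = 0.976143
  3_p_x = 0.962477
  4_p_x = 0.937453
  5_p_x = 0.903704
  6_p_x = 0.865749
  7_p_x = 0.823327
e_x = 6.4579


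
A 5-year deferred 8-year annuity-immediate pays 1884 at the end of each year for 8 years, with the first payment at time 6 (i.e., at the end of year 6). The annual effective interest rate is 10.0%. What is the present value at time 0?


PV at time 5 of the 8-year annuity-immediate:
a_n = 1884 * (1-(1+0.1)^(-8))/0.1 = 10051.001
Discount back 5 years to time 0:
PV = 10051.001 * (1+0.1)^(-5)
= 10051.001 * 0.620921
= 6240.8808


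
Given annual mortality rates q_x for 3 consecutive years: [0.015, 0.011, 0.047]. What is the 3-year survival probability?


p_k = 1 - q_k for each year
Survival = product of (1 - q_k)
= 0.985 * 0.989 * 0.953
= 0.9284


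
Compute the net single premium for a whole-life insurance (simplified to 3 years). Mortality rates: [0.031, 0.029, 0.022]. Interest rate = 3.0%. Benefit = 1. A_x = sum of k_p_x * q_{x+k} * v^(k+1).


v = 0.970874
Year 0: k_p_x=1.0, q=0.031, term=0.030097
Year 1: k_p_x=0.969, q=0.029, term=0.026488
Year 2: k_p_x=0.940899, q=0.022, term=0.018943
A_x = 0.0755


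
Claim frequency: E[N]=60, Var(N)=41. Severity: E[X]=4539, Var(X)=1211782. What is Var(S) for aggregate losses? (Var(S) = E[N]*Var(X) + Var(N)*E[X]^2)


Var(S) = E[N]*Var(X) + Var(N)*E[X]^2
= 60*1211782 + 41*4539^2
= 72706920 + 844703361
= 9.1741e+08


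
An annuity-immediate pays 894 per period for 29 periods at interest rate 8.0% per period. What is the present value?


PV = PMT * (1 - (1+i)^(-n)) / i
= 894 * (1 - (1+0.08)^(-29)) / 0.08
= 894 * (1 - 0.107328) / 0.08
= 894 * 11.158406
= 9975.615


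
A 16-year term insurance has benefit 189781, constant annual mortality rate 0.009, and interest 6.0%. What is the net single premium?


NSP = benefit * sum_{k=0}^{n-1} k_p_x * q * v^(k+1)
With constant q=0.009, v=0.943396
Sum = 0.086005
NSP = 189781 * 0.086005
= 16322.04


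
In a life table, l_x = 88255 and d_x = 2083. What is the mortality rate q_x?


q_x = d_x / l_x
= 2083 / 88255
= 0.0236


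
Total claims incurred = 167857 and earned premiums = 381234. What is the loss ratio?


Loss ratio = claims / premiums
= 167857 / 381234
= 0.4403


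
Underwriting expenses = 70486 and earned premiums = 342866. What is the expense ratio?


Expense ratio = expenses / premiums
= 70486 / 342866
= 0.2056


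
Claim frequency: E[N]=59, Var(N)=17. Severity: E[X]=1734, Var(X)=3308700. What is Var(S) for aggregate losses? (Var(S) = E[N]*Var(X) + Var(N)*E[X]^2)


Var(S) = E[N]*Var(X) + Var(N)*E[X]^2
= 59*3308700 + 17*1734^2
= 195213300 + 51114852
= 2.4633e+08


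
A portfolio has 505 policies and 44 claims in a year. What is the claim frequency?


frequency = claims / policies
= 44 / 505
= 0.0871


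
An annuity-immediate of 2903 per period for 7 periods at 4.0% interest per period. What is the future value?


FV = PMT * ((1+i)^n - 1) / i
= 2903 * ((1.04)^7 - 1) / 0.04
= 2903 * (1.315932 - 1) / 0.04
= 22928.7489


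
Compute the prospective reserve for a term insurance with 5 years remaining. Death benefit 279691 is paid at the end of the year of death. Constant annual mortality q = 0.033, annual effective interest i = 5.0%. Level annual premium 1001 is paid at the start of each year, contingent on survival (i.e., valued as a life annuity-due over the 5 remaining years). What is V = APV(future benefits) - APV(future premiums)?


v = 1/(1+i) = 0.952381
APV(future benefits) per unit = sum_{k=0}^{4} k_p_x * q * v^(k+1) = 0.134187
APV(future benefits) = 279691 * 0.134187 = 37530.8267
Life annuity-due factor ä_{x:5} = sum_{k=0}^{4} k_p_x * v^k = 4.269578
APV(future premiums) = 1001 * 4.269578 = 4273.848
V = 37530.8267 - 4273.848
= 33256.9787


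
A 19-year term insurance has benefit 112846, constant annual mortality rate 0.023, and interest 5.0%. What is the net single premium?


NSP = benefit * sum_{k=0}^{n-1} k_p_x * q * v^(k+1)
With constant q=0.023, v=0.952381
Sum = 0.234937
NSP = 112846 * 0.234937
= 26511.6639


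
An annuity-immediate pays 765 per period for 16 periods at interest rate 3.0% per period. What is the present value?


PV = PMT * (1 - (1+i)^(-n)) / i
= 765 * (1 - (1+0.03)^(-16)) / 0.03
= 765 * (1 - 0.623167) / 0.03
= 765 * 12.561102
= 9609.243


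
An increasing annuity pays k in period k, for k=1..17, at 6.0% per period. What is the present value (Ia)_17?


(Ia)_n = sum_{k=1}^{n} k * v^k, v = 1/(1+i)
v = 0.943396
Sum computed term by term:
(Ia)_17 = 79.8783


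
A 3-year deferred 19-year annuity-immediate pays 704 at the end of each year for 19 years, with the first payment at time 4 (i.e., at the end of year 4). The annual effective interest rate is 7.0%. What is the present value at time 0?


PV at time 3 of the 19-year annuity-immediate:
a_n = 704 * (1-(1+0.07)^(-19))/0.07 = 7276.2591
Discount back 3 years to time 0:
PV = 7276.2591 * (1+0.07)^(-3)
= 7276.2591 * 0.816298
= 5939.5948


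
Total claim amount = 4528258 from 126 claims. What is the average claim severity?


severity = total / number
= 4528258 / 126
= 35938.5556


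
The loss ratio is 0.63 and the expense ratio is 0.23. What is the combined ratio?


Combined ratio = loss ratio + expense ratio
= 0.63 + 0.23
= 0.86


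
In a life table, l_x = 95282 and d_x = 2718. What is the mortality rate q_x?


q_x = d_x / l_x
= 2718 / 95282
= 0.0285


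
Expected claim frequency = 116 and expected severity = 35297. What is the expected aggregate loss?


E[S] = E[N] * E[X]
= 116 * 35297
= 4.0945e+06


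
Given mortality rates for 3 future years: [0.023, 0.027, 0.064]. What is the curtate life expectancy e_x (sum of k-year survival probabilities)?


e_x = sum_{k=1}^{n} k_p_x
k_p_x values:
  1_p_x = 0.977
  2_p_x = 0.950621
  3_p_x = 0.889781
e_x = 2.8174


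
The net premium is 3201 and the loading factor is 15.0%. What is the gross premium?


Gross = net * (1 + loading)
= 3201 * (1 + 0.15)
= 3201 * 1.15
= 3681.15


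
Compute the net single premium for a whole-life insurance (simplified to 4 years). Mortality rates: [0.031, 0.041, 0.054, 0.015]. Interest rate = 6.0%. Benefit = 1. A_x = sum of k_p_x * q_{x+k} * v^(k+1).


v = 0.943396
Year 0: k_p_x=1.0, q=0.031, term=0.029245
Year 1: k_p_x=0.969, q=0.041, term=0.035359
Year 2: k_p_x=0.929271, q=0.054, term=0.042133
Year 3: k_p_x=0.87909, q=0.015, term=0.010445
A_x = 0.1172


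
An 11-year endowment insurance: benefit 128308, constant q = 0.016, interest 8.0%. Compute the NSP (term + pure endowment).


Term component = 13704.2062
Pure endowment = 11_p_x * v^11 * benefit = 0.837425 * 0.428883 * 128308 = 46082.7627
NSP = 59786.9689


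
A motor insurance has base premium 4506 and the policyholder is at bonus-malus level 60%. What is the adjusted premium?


adjusted = base * BM_level / 100
= 4506 * 60 / 100
= 4506 * 0.6
= 2703.6


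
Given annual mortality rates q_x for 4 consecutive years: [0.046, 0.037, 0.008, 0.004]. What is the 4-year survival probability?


p_k = 1 - q_k for each year
Survival = product of (1 - q_k)
= 0.954 * 0.963 * 0.992 * 0.996
= 0.9077


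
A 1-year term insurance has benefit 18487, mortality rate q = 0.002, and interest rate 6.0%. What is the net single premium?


NSP = benefit * q * v
v = 1/(1+i) = 0.943396
NSP = 18487 * 0.002 * 0.943396
= 34.8811


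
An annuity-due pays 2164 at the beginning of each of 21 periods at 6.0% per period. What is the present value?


PV_due = PMT * (1-(1+i)^(-n))/i * (1+i)
PV_immediate = 25457.4618
PV_due = 25457.4618 * 1.06
= 26984.9095


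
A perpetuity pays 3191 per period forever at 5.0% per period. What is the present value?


PV = PMT / i
= 3191 / 0.05
= 63820.0


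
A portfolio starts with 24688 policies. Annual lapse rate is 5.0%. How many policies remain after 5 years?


remaining = initial * (1 - lapse)^years
= 24688 * (1 - 0.05)^5
= 24688 * 0.773781
= 19103.1038


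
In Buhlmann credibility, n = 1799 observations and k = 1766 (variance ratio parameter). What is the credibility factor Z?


Z = n / (n + k)
= 1799 / (1799 + 1766)
= 1799 / 3565
= 0.5046


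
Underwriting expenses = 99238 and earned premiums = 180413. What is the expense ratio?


Expense ratio = expenses / premiums
= 99238 / 180413
= 0.5501


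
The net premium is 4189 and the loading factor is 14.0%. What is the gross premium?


Gross = net * (1 + loading)
= 4189 * (1 + 0.14)
= 4189 * 1.14
= 4775.46


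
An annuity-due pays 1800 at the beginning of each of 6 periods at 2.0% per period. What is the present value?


PV_due = PMT * (1-(1+i)^(-n))/i * (1+i)
PV_immediate = 10082.5756
PV_due = 10082.5756 * 1.02
= 10284.2271


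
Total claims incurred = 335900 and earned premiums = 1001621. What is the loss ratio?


Loss ratio = claims / premiums
= 335900 / 1001621
= 0.3354


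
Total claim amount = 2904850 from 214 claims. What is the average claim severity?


severity = total / number
= 2904850 / 214
= 13574.0654


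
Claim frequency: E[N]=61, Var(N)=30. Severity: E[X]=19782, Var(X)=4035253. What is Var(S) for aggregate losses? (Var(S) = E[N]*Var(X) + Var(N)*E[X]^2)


Var(S) = E[N]*Var(X) + Var(N)*E[X]^2
= 61*4035253 + 30*19782^2
= 246150433 + 11739825720
= 1.1986e+10


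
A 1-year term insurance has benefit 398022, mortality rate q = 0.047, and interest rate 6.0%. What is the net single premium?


NSP = benefit * q * v
v = 1/(1+i) = 0.943396
NSP = 398022 * 0.047 * 0.943396
= 17648.1453


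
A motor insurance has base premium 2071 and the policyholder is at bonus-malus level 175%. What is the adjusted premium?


adjusted = base * BM_level / 100
= 2071 * 175 / 100
= 2071 * 1.75
= 3624.25


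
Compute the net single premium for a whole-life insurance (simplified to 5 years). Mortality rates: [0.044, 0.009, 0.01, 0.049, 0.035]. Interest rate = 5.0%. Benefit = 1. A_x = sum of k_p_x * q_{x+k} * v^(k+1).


v = 0.952381
Year 0: k_p_x=1.0, q=0.044, term=0.041905
Year 1: k_p_x=0.956, q=0.009, term=0.007804
Year 2: k_p_x=0.947396, q=0.01, term=0.008184
Year 3: k_p_x=0.937922, q=0.049, term=0.03781
Year 4: k_p_x=0.891964, q=0.035, term=0.024461
A_x = 0.1202


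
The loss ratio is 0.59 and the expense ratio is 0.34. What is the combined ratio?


Combined ratio = loss ratio + expense ratio
= 0.59 + 0.34
= 0.93


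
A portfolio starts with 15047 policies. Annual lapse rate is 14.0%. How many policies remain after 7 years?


remaining = initial * (1 - lapse)^years
= 15047 * (1 - 0.14)^7
= 15047 * 0.347928
= 5235.2699


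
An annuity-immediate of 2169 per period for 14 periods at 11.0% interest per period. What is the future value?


FV = PMT * ((1+i)^n - 1) / i
= 2169 * ((1.11)^14 - 1) / 0.11
= 2169 * (4.310441 - 1) / 0.11
= 65275.8772


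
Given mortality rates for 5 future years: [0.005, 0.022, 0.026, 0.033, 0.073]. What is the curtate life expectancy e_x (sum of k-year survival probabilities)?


e_x = sum_{k=1}^{n} k_p_x
k_p_x values:
  1_p_x = 0.995
  2_p_x = 0.97311
  3_p_x = 0.947809
  4_p_x = 0.916531
  5_p_x = 0.849625
e_x = 4.6821


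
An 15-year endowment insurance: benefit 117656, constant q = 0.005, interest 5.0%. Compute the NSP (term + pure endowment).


Term component = 5923.6958
Pure endowment = 15_p_x * v^15 * benefit = 0.927569 * 0.481017 * 117656 = 52495.3462
NSP = 58419.042


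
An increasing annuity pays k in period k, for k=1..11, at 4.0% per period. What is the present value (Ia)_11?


(Ia)_n = sum_{k=1}^{n} k * v^k, v = 1/(1+i)
v = 0.961538
Sum computed term by term:
(Ia)_11 = 49.1376


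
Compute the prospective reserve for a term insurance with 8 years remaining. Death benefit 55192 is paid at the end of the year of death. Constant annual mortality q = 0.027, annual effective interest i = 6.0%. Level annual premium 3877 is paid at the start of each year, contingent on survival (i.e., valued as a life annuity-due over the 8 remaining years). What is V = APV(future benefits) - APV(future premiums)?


v = 1/(1+i) = 0.943396
APV(future benefits) per unit = sum_{k=0}^{7} k_p_x * q * v^(k+1) = 0.153922
APV(future benefits) = 55192 * 0.153922 = 8495.2595
Life annuity-due factor ä_{x:8} = sum_{k=0}^{7} k_p_x * v^k = 6.042861
APV(future premiums) = 3877 * 6.042861 = 23428.1727
V = 8495.2595 - 23428.1727
= -14932.9133


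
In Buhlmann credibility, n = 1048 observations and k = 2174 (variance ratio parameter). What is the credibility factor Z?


Z = n / (n + k)
= 1048 / (1048 + 2174)
= 1048 / 3222
= 0.3253


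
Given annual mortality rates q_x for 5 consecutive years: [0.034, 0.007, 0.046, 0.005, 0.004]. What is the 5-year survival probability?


p_k = 1 - q_k for each year
Survival = product of (1 - q_k)
= 0.966 * 0.993 * 0.954 * 0.995 * 0.996
= 0.9069


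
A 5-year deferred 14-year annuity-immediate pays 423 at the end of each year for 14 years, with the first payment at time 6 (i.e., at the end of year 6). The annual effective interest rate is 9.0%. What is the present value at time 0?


PV at time 5 of the 14-year annuity-immediate:
a_n = 423 * (1-(1+0.09)^(-14))/0.09 = 3293.5416
Discount back 5 years to time 0:
PV = 3293.5416 * (1+0.09)^(-5)
= 3293.5416 * 0.649931
= 2140.5761


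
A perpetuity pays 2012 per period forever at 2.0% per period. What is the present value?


PV = PMT / i
= 2012 / 0.02
= 100600.0


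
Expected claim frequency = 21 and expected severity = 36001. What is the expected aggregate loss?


E[S] = E[N] * E[X]
= 21 * 36001
= 756021


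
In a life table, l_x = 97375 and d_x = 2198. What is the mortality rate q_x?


q_x = d_x / l_x
= 2198 / 97375
= 0.0226


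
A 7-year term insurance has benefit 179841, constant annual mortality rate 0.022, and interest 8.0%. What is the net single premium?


NSP = benefit * sum_{k=0}^{n-1} k_p_x * q * v^(k+1)
With constant q=0.022, v=0.925926
Sum = 0.107983
NSP = 179841 * 0.107983
= 19419.8021


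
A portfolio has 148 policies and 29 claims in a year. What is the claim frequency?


frequency = claims / policies
= 29 / 148
= 0.1959


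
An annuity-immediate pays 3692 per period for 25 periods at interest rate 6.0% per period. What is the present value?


PV = PMT * (1 - (1+i)^(-n)) / i
= 3692 * (1 - (1+0.06)^(-25)) / 0.06
= 3692 * (1 - 0.232999) / 0.06
= 3692 * 12.783356
= 47196.1509


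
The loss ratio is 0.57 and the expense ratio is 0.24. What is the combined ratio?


Combined ratio = loss ratio + expense ratio
= 0.57 + 0.24
= 0.81


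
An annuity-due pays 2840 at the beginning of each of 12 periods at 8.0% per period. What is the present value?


PV_due = PMT * (1-(1+i)^(-n))/i * (1+i)
PV_immediate = 21402.4616
PV_due = 21402.4616 * 1.08
= 23114.6585


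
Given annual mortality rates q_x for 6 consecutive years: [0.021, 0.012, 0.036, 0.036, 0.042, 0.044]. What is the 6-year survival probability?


p_k = 1 - q_k for each year
Survival = product of (1 - q_k)
= 0.979 * 0.988 * 0.964 * 0.964 * 0.958 * 0.956
= 0.8232


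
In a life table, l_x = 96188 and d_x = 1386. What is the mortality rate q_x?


q_x = d_x / l_x
= 1386 / 96188
= 0.0144


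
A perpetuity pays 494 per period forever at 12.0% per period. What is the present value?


PV = PMT / i
= 494 / 0.12
= 4116.6667


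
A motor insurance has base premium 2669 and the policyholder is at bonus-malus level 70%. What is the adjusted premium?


adjusted = base * BM_level / 100
= 2669 * 70 / 100
= 2669 * 0.7
= 1868.3


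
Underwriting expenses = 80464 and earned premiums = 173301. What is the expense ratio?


Expense ratio = expenses / premiums
= 80464 / 173301
= 0.4643


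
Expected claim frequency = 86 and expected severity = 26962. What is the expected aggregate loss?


E[S] = E[N] * E[X]
= 86 * 26962
= 2.3187e+06


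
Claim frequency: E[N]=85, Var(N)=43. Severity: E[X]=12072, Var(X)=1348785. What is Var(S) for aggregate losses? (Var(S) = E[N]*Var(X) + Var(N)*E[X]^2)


Var(S) = E[N]*Var(X) + Var(N)*E[X]^2
= 85*1348785 + 43*12072^2
= 114646725 + 6266526912
= 6.3812e+09


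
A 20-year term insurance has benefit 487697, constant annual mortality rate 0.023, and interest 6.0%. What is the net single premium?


NSP = benefit * sum_{k=0}^{n-1} k_p_x * q * v^(k+1)
With constant q=0.023, v=0.943396
Sum = 0.222855
NSP = 487697 * 0.222855
= 108685.9292


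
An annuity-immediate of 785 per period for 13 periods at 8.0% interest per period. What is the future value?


FV = PMT * ((1+i)^n - 1) / i
= 785 * ((1.08)^13 - 1) / 0.08
= 785 * (2.719624 - 1) / 0.08
= 16873.8078


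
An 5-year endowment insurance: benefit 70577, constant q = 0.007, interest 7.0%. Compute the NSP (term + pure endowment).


Term component = 1999.3913
Pure endowment = 5_p_x * v^5 * benefit = 0.965487 * 0.712986 * 70577 = 48583.6957
NSP = 50583.087


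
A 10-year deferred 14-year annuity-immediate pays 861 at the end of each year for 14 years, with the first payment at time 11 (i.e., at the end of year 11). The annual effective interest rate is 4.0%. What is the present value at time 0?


PV at time 10 of the 14-year annuity-immediate:
a_n = 861 * (1-(1+0.04)^(-14))/0.04 = 9094.8488
Discount back 10 years to time 0:
PV = 9094.8488 * (1+0.04)^(-10)
= 9094.8488 * 0.675564
= 6144.154


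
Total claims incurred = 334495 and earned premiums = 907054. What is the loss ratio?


Loss ratio = claims / premiums
= 334495 / 907054
= 0.3688


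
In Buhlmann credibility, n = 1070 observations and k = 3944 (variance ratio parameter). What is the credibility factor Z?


Z = n / (n + k)
= 1070 / (1070 + 3944)
= 1070 / 5014
= 0.2134


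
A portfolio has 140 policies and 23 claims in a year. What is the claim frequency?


frequency = claims / policies
= 23 / 140
= 0.1643


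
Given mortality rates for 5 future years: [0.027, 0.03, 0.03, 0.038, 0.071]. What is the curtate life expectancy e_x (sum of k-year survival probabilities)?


e_x = sum_{k=1}^{n} k_p_x
k_p_x values:
  1_p_x = 0.973
  2_p_x = 0.94381
  3_p_x = 0.915496
  4_p_x = 0.880707
  5_p_x = 0.818177
e_x = 4.5312


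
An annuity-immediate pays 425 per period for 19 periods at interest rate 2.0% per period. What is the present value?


PV = PMT * (1 - (1+i)^(-n)) / i
= 425 * (1 - (1+0.02)^(-19)) / 0.02
= 425 * (1 - 0.686431) / 0.02
= 425 * 15.678462
= 6663.3464


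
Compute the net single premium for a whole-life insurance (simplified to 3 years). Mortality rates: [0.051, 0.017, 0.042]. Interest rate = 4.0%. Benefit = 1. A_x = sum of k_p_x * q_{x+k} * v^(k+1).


v = 0.961538
Year 0: k_p_x=1.0, q=0.051, term=0.049038
Year 1: k_p_x=0.949, q=0.017, term=0.014916
Year 2: k_p_x=0.932867, q=0.042, term=0.034831
A_x = 0.0988


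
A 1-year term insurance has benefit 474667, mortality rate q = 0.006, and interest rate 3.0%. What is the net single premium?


NSP = benefit * q * v
v = 1/(1+i) = 0.970874
NSP = 474667 * 0.006 * 0.970874
= 2765.0505


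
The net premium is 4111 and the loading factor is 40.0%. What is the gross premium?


Gross = net * (1 + loading)
= 4111 * (1 + 0.4)
= 4111 * 1.4
= 5755.4


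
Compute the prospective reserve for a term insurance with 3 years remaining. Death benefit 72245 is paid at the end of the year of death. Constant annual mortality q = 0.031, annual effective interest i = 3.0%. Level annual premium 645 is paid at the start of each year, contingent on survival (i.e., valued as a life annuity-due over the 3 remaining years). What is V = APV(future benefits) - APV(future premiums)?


v = 1/(1+i) = 0.970874
APV(future benefits) per unit = sum_{k=0}^{2} k_p_x * q * v^(k+1) = 0.085049
APV(future benefits) = 72245 * 0.085049 = 6144.3995
Life annuity-due factor ä_{x:3} = sum_{k=0}^{2} k_p_x * v^k = 2.825837
APV(future premiums) = 645 * 2.825837 = 1822.6652
V = 6144.3995 - 1822.6652
= 4321.7344


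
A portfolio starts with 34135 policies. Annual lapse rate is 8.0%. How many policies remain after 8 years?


remaining = initial * (1 - lapse)^years
= 34135 * (1 - 0.08)^8
= 34135 * 0.513219
= 17518.7262


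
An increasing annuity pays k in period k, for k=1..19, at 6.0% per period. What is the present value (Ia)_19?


(Ia)_n = sum_{k=1}^{n} k * v^k, v = 1/(1+i)
v = 0.943396
Sum computed term by term:
(Ia)_19 = 92.4643


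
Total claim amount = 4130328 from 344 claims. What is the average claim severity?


severity = total / number
= 4130328 / 344
= 12006.7674


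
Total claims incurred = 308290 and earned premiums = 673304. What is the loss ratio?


Loss ratio = claims / premiums
= 308290 / 673304
= 0.4579


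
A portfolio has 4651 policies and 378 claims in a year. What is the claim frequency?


frequency = claims / policies
= 378 / 4651
= 0.0813


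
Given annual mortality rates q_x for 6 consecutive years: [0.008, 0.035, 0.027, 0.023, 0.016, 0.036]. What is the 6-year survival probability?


p_k = 1 - q_k for each year
Survival = product of (1 - q_k)
= 0.992 * 0.965 * 0.973 * 0.977 * 0.984 * 0.964
= 0.8632
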